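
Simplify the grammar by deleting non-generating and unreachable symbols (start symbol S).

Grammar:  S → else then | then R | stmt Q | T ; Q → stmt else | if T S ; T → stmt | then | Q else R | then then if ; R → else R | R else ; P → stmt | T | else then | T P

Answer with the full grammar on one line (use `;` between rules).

Generating nonterminals: {P, Q, S, T}.
Reachable from S after that: {Q, S, T}.
Removed useless symbols: {P, R} and every production mentioning them.

S → else then | stmt Q | T; Q → stmt else | if T S; T → stmt | then | then then if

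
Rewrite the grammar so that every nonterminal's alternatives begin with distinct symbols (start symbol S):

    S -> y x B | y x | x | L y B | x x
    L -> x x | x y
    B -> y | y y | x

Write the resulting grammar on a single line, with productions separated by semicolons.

S -> L y B | y x S' | x S''; L -> x L'; B -> x | y B'; S' -> B | ε; S'' -> ε | x; L' -> x | y; B' -> ε | y

S has alternatives sharing prefix 'y x': factor to S → y x S' with S' → B | ε.
S has alternatives sharing prefix 'x': factor to S → x S'' with S'' → ε | x.
L has alternatives sharing prefix 'x': factor to L → x L' with L' → x | y.
B has alternatives sharing prefix 'y': factor to B → y B' with B' → ε | y.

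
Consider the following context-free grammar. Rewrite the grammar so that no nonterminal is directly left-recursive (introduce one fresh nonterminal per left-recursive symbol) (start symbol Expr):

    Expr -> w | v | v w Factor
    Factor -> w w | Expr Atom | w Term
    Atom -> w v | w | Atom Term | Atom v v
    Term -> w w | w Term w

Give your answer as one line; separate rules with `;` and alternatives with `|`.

Directly left-recursive nonterminal: Atom.
For Atom: α = {Term, v v}, β = {w v, w}. Rewrite as Atom → β Atom1 and Atom1 → α Atom1 | ε.

Expr -> w | v | v w Factor; Factor -> w w | Expr Atom | w Term; Atom -> w v Atom1 | w Atom1; Term -> w w | w Term w; Atom1 -> Term Atom1 | v v Atom1 | epsilon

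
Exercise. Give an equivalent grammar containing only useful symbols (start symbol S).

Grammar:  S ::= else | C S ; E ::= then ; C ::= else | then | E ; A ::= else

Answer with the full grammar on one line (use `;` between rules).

Generating nonterminals: {A, C, E, S}.
Reachable from S after that: {C, E, S}.
Removed useless symbols: {A} and every production mentioning them.

S ::= else | C S; E ::= then; C ::= else | then | E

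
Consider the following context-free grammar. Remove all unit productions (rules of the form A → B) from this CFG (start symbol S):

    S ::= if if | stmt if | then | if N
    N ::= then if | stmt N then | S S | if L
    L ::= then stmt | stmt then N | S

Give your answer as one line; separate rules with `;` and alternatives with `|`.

S ::= if if | stmt if | then | if N; N ::= then if | stmt N then | S S | if L; L ::= then stmt | stmt then N | if if | stmt if | then | if N

Unit pairs: L ⇒* {S}.
For every A with A ⇒* B via unit rules, add B's non-unit alternatives to A; then delete every rule of the form X → Y.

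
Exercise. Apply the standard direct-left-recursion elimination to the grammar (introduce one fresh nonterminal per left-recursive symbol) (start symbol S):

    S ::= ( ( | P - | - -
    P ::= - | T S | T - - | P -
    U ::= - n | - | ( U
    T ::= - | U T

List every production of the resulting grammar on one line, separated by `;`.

S ::= ( ( | P - | - -; P ::= - P' | T S P' | T - - P'; U ::= - n | - | ( U; T ::= - | U T; P' ::= - P' | eps

Directly left-recursive nonterminal: P.
For P: α = {-}, β = {-, T S, T - -}. Rewrite as P → β P' and P' → α P' | ε.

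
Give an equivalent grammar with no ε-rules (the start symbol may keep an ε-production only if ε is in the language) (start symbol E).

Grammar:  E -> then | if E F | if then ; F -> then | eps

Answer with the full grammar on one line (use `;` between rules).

E -> then | if E F | if E | if then; F -> then

The nullable symbols are {F}.
ε ∉ L(G), so no ε-production is kept.
Expand every rule over subsets of its nullable positions: E → if E F gives if E F | if E.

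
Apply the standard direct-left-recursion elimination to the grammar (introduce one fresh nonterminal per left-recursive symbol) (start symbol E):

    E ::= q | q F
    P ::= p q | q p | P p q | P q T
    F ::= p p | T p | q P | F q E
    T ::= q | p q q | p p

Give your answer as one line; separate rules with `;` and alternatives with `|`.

E ::= q | q F; P ::= p q P' | q p P'; F ::= p p F' | T p F' | q P F'; T ::= q | p q q | p p; P' ::= p q P' | q T P' | ε; F' ::= q E F' | ε

Left recursion appears on P, F.
For P: α = {p q, q T}, β = {p q, q p}. Rewrite as P → β P' and P' → α P' | ε.
For F: α = {q E}, β = {p p, T p, q P}. Rewrite as F → β F' and F' → α F' | ε.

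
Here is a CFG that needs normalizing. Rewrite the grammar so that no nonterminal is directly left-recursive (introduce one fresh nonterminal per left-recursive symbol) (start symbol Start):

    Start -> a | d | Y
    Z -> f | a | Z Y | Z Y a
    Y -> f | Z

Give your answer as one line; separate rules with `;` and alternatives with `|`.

Start -> a | d | Y; Z -> f Z1 | a Z1; Y -> f | Z; Z1 -> Y Z1 | Y a Z1 | ε

Z is directly left-recursive.
For Z: α = {Y, Y a}, β = {f, a}. Rewrite as Z → β Z1 and Z1 → α Z1 | ε.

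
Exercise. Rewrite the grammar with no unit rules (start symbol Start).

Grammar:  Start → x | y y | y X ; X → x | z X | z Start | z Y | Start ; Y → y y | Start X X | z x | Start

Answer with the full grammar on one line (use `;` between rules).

Start → x | y y | y X; X → x | y y | y X | z X | z Start | z Y; Y → x | y y | y X | Start X X | z x

Unit pairs: X ⇒* {Start}; Y ⇒* {Start}.
For every A with A ⇒* B via unit rules, add B's non-unit alternatives to A; then delete every rule of the form X → Y.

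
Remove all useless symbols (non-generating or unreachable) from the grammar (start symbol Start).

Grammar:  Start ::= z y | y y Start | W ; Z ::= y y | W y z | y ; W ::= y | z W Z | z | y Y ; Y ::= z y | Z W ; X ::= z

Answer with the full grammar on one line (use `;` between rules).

Generating nonterminals: {Start, W, X, Y, Z}.
Reachable from Start after that: {Start, W, Y, Z}.
Removed useless symbols: {X} and every production mentioning them.

Start ::= z y | y y Start | W; Z ::= y y | W y z | y; W ::= y | z W Z | z | y Y; Y ::= z y | Z W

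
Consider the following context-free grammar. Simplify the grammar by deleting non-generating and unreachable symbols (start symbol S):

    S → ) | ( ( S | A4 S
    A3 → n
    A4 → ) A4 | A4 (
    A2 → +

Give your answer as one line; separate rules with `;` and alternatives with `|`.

S → ) | ( ( S

Generating nonterminals: {A2, A3, S}.
Reachable from S after that: {S}.
Removed useless symbols: {A2, A3, A4} and every production mentioning them.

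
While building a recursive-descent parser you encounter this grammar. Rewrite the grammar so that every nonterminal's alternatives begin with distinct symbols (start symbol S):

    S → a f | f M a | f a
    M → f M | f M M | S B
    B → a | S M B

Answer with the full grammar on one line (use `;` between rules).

S has alternatives sharing prefix 'f': factor to S → f S' with S' → M a | a.
M has alternatives sharing prefix 'f M': factor to M → f M M' with M' → ε | M.

S → a f | f S'; M → S B | f M M'; B → a | S M B; S' → M a | a; M' → ε | M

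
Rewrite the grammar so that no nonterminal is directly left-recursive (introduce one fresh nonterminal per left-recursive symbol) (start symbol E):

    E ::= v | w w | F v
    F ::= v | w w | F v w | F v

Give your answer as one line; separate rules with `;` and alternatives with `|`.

Directly left-recursive nonterminal: F.
For F: α = {v w, v}, β = {v, w w}. Rewrite as F → β F' and F' → α F' | ε.

E ::= v | w w | F v; F ::= v F' | w w F'; F' ::= v w F' | v F' | ε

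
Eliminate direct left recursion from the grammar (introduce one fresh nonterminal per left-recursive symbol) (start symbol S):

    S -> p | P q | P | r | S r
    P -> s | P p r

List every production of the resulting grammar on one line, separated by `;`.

S -> p S' | P q S' | P S' | r S'; P -> s P'; S' -> r S' | ε; P' -> p r P' | ε

S, P are directly left-recursive.
For S: α = {r}, β = {p, P q, P, r}. Rewrite as S → β S' and S' → α S' | ε.
For P: α = {p r}, β = {s}. Rewrite as P → β P' and P' → α P' | ε.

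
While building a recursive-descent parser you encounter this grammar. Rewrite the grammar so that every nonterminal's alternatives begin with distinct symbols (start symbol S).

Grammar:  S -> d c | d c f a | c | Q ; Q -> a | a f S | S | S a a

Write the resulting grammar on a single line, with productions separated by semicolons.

S -> c | Q | d c S'; Q -> a Q' | S Q''; S' -> ε | f a; Q' -> ε | f S; Q'' -> ε | a a

S has alternatives sharing prefix 'd c': factor to S → d c S' with S' → ε | f a.
Q has alternatives sharing prefix 'a': factor to Q → a Q' with Q' → ε | f S.
Q has alternatives sharing prefix 'S': factor to Q → S Q'' with Q'' → ε | a a.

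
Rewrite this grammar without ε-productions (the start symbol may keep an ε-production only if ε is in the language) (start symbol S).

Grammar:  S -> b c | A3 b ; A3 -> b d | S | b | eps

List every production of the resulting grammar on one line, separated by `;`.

S -> b c | A3 b | b; A3 -> b d | S | b

Nullable set = {A3}.
ε ∉ L(G), so no ε-production is kept.
Add the nullable-subset variants: S → A3 b gives A3 b | b.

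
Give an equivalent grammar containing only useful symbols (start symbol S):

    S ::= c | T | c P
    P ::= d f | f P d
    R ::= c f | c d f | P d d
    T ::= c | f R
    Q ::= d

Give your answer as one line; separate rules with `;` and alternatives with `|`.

S ::= c | T | c P; P ::= d f | f P d; R ::= c f | c d f | P d d; T ::= c | f R

Generating nonterminals: {P, Q, R, S, T}.
Reachable from S after that: {P, R, S, T}.
Removed useless symbols: {Q} and every production mentioning them.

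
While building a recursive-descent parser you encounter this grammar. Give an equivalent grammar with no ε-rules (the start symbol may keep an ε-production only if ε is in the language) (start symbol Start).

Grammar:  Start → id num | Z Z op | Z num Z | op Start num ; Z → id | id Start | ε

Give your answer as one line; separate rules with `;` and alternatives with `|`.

Start → id num | Z Z op | Z op | op | Z num Z | Z num | num Z | num | op Start num; Z → id | id Start

Nullable nonterminals: {Z}.
ε ∉ L(G), so no ε-production is kept.
Add the nullable-subset variants: Start → Z Z op gives Z Z op | Z op | op. Start → Z num Z gives Z num Z | Z num | num Z | num.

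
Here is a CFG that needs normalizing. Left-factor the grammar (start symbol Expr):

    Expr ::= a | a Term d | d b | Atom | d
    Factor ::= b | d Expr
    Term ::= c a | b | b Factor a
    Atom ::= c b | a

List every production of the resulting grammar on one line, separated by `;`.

Expr has alternatives sharing prefix 'a': factor to Expr → a Expr1 with Expr1 → ε | Term d.
Expr has alternatives sharing prefix 'd': factor to Expr → d Expr2 with Expr2 → b | ε.
Term has alternatives sharing prefix 'b': factor to Term → b Term1 with Term1 → ε | Factor a.

Expr ::= Atom | a Expr1 | d Expr2; Factor ::= b | d Expr; Term ::= c a | b Term1; Atom ::= c b | a; Expr1 ::= ε | Term d; Expr2 ::= b | ε; Term1 ::= ε | Factor a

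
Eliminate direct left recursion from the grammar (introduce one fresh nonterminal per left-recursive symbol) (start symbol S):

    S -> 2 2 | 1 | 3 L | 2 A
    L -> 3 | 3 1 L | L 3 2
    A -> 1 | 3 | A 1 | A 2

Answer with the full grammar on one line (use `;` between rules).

Directly left-recursive nonterminals: L, A.
For L: α = {3 2}, β = {3, 3 1 L}. Rewrite as L → β L' and L' → α L' | ε.
For A: α = {1, 2}, β = {1, 3}. Rewrite as A → β A' and A' → α A' | ε.

S -> 2 2 | 1 | 3 L | 2 A; L -> 3 L' | 3 1 L L'; A -> 1 A' | 3 A'; L' -> 3 2 L' | ε; A' -> 1 A' | 2 A' | ε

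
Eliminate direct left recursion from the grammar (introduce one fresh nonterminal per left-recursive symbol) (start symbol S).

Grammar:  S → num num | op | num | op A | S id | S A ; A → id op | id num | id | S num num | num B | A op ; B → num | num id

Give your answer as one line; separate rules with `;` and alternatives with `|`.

S → num num S' | op S' | num S' | op A S'; A → id op A' | id num A' | id A' | S num num A' | num B A'; B → num | num id; S' → id S' | A S' | epsilon; A' → op A' | epsilon

S, A are directly left-recursive.
For S: α = {id, A}, β = {num num, op, num, op A}. Rewrite as S → β S' and S' → α S' | ε.
For A: α = {op}, β = {id op, id num, id, S num num, num B}. Rewrite as A → β A' and A' → α A' | ε.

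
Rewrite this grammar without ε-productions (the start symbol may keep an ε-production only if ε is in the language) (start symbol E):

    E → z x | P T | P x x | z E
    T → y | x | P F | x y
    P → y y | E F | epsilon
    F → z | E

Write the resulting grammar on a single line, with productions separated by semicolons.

E → z x | P T | T | P x x | x x | z E; T → y | x | P F | F | x y; P → y y | E F; F → z | E

Nullable set = {P}.
ε ∉ L(G), so no ε-production is kept.
Add the nullable-subset variants: E → P T gives P T | T. E → P x x gives P x x | x x. T → P F gives P F | F.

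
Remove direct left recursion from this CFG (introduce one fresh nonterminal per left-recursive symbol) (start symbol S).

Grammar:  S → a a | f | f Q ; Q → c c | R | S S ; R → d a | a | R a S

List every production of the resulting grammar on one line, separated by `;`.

R is directly left-recursive.
For R: α = {a S}, β = {d a, a}. Rewrite as R → β R' and R' → α R' | ε.

S → a a | f | f Q; Q → c c | R | S S; R → d a R' | a R'; R' → a S R' | ε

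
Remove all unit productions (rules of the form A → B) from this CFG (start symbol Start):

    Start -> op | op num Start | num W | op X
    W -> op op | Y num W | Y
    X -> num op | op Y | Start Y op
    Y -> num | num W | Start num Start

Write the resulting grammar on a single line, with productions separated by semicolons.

Start -> op | op num Start | num W | op X; W -> num | num W | Start num Start | op op | Y num W; X -> num op | op Y | Start Y op; Y -> num | num W | Start num Start

Unit pairs: W ⇒* {Y}.
For every A with A ⇒* B via unit rules, add B's non-unit alternatives to A; then delete every rule of the form X → Y.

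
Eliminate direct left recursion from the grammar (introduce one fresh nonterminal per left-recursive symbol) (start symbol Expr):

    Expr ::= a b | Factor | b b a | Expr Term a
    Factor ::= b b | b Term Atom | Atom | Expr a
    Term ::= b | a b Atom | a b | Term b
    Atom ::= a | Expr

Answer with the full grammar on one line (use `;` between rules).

Expr ::= a b Expr1 | Factor Expr1 | b b a Expr1; Factor ::= b b | b Term Atom | Atom | Expr a; Term ::= b Term1 | a b Atom Term1 | a b Term1; Atom ::= a | Expr; Expr1 ::= Term a Expr1 | ε; Term1 ::= b Term1 | ε

Left recursion appears on Expr, Term.
For Expr: α = {Term a}, β = {a b, Factor, b b a}. Rewrite as Expr → β Expr1 and Expr1 → α Expr1 | ε.
For Term: α = {b}, β = {b, a b Atom, a b}. Rewrite as Term → β Term1 and Term1 → α Term1 | ε.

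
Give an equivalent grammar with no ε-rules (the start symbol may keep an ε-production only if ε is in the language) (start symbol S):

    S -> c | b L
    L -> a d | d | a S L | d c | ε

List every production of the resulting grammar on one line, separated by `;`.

S -> c | b L | b; L -> a d | d | a S L | a S | d c

The nullable symbols are {L}.
ε ∉ L(G), so no ε-production is kept.
For each production, add variants omitting each subset of nullable occurrences: S → b L gives b L | b. L → a S L gives a S L | a S.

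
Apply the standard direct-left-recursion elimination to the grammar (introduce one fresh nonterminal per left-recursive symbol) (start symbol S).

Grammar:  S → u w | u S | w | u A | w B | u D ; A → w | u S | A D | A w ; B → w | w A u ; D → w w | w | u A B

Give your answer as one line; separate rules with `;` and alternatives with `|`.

S → u w | u S | w | u A | w B | u D; A → w A' | u S A'; B → w | w A u; D → w w | w | u A B; A' → D A' | w A' | eps

A is directly left-recursive.
For A: α = {D, w}, β = {w, u S}. Rewrite as A → β A' and A' → α A' | ε.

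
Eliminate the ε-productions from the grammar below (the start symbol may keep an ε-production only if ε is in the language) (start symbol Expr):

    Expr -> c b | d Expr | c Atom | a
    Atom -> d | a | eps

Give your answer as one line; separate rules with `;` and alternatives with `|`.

The nullable symbols are {Atom}.
ε ∉ L(G), so no ε-production is kept.
Add the nullable-subset variants: Expr → c Atom gives c Atom | c.

Expr -> c b | d Expr | c Atom | c | a; Atom -> d | a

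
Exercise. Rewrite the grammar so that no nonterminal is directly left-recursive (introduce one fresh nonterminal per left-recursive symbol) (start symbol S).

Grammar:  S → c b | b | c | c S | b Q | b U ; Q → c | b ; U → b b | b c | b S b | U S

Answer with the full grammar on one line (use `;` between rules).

S → c b | b | c | c S | b Q | b U; Q → c | b; U → b b U' | b c U' | b S b U'; U' → S U' | ε

U is directly left-recursive.
For U: α = {S}, β = {b b, b c, b S b}. Rewrite as U → β U' and U' → α U' | ε.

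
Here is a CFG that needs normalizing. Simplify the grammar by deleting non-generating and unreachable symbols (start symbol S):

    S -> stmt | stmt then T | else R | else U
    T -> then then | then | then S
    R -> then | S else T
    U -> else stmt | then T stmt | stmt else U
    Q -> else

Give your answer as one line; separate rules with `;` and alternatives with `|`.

Generating nonterminals: {Q, R, S, T, U}.
Reachable from S after that: {R, S, T, U}.
Removed useless symbols: {Q} and every production mentioning them.

S -> stmt | stmt then T | else R | else U; T -> then then | then | then S; R -> then | S else T; U -> else stmt | then T stmt | stmt else U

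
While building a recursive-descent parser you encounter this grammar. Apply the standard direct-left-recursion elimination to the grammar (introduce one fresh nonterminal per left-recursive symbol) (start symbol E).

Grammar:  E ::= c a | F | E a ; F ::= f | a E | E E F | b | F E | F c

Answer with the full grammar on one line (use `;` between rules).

Directly left-recursive nonterminals: E, F.
For E: α = {a}, β = {c a, F}. Rewrite as E → β E' and E' → α E' | ε.
For F: α = {E, c}, β = {f, a E, E E F, b}. Rewrite as F → β F' and F' → α F' | ε.

E ::= c a E' | F E'; F ::= f F' | a E F' | E E F F' | b F'; E' ::= a E' | ε; F' ::= E F' | c F' | ε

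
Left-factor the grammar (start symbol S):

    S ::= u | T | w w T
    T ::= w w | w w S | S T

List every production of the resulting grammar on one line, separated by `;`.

T has alternatives sharing prefix 'w w': factor to T → w w T' with T' → ε | S.

S ::= u | T | w w T; T ::= S T | w w T'; T' ::= ε | S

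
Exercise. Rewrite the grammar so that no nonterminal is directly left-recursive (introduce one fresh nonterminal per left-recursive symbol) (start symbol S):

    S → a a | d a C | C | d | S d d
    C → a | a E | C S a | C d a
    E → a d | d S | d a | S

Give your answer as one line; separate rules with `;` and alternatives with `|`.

Directly left-recursive nonterminals: S, C.
For S: α = {d d}, β = {a a, d a C, C, d}. Rewrite as S → β S' and S' → α S' | ε.
For C: α = {S a, d a}, β = {a, a E}. Rewrite as C → β C' and C' → α C' | ε.

S → a a S' | d a C S' | C S' | d S'; C → a C' | a E C'; E → a d | d S | d a | S; S' → d d S' | eps; C' → S a C' | d a C' | eps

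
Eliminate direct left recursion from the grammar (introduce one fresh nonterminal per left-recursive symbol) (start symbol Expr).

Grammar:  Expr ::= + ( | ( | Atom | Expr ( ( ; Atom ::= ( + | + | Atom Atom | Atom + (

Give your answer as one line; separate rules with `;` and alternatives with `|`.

Expr ::= + ( Expr1 | ( Expr1 | Atom Expr1; Atom ::= ( + Atom1 | + Atom1; Expr1 ::= ( ( Expr1 | epsilon; Atom1 ::= Atom Atom1 | + ( Atom1 | epsilon

Directly left-recursive nonterminals: Expr, Atom.
For Expr: α = {( (}, β = {+ (, (, Atom}. Rewrite as Expr → β Expr1 and Expr1 → α Expr1 | ε.
For Atom: α = {Atom, + (}, β = {( +, +}. Rewrite as Atom → β Atom1 and Atom1 → α Atom1 | ε.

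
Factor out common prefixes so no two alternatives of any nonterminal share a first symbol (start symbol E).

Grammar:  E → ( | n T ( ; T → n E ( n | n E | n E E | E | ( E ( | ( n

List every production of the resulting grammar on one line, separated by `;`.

E → ( | n T (; T → E | n E T' | ( T''; T' → ( n | ε | E; T'' → E ( | n

T has alternatives sharing prefix 'n E': factor to T → n E T' with T' → ( n | ε | E.
T has alternatives sharing prefix '(': factor to T → ( T'' with T'' → E ( | n.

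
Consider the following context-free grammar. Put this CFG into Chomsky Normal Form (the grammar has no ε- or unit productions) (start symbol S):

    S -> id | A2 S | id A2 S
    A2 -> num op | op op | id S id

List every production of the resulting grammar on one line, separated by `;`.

S -> id | A2 S | X1 Y1; A2 -> X2 X3 | X3 X3 | X1 Y2; X1 -> id; X2 -> num; X3 -> op; Y1 -> A2 S; Y2 -> S X1

Introduce a nonterminal for each terminal appearing in a rule of length ≥ 2: X1 → id, X2 → num, X3 → op.
Binarize each right-hand side of length ≥ 3 by chaining fresh nonterminals (Y1, Y2, …): affected rules were S → X1 A2 S; A2 → X1 S X1.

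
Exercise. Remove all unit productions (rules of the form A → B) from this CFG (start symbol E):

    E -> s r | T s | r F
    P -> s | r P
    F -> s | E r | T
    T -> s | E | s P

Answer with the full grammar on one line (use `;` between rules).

E -> s r | T s | r F; P -> s | r P; F -> s r | T s | r F | s | E r | s P; T -> s r | T s | r F | s | s P

Unit pairs: F ⇒* {E, T}; T ⇒* {E}.
Replace each nonterminal's rules with the union of the non-unit rules of every nonterminal it unit-derives.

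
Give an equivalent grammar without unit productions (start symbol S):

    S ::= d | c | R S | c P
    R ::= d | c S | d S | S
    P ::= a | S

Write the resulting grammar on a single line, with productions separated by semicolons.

S ::= d | c | R S | c P; R ::= d | c | R S | c P | c S | d S; P ::= d | c | R S | c P | a

Unit pairs: P ⇒* {S}; R ⇒* {S}.
Replace each nonterminal's rules with the union of the non-unit rules of every nonterminal it unit-derives.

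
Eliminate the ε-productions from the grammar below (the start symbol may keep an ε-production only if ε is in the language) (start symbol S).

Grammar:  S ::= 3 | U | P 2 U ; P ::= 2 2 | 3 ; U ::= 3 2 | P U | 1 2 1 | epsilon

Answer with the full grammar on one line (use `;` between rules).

Nullable set = {S, U}.
ε ∈ L(G) since S is nullable, so keep S → ε.
For each production, add variants omitting each subset of nullable occurrences: S → P 2 U gives P 2 U | P 2. U → P U gives P U | P.

S ::= 3 | U | P 2 U | P 2 | epsilon; P ::= 2 2 | 3; U ::= 3 2 | P U | P | 1 2 1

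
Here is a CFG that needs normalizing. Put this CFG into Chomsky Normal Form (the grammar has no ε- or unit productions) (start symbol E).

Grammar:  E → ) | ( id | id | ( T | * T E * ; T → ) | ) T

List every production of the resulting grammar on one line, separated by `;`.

E → ) | X1 X2 | id | X1 T | X3 Y1; T → ) | X4 T; X1 → (; X2 → id; X3 → *; X4 → ); Y1 → T Y2; Y2 → E X3

Introduce a nonterminal for each terminal appearing in a rule of length ≥ 2: X1 → (, X2 → id, X3 → *, X4 → ).
Binarize each right-hand side of length ≥ 3 by chaining fresh nonterminals (Y1, Y2, …): affected rules were E → X3 T E X3.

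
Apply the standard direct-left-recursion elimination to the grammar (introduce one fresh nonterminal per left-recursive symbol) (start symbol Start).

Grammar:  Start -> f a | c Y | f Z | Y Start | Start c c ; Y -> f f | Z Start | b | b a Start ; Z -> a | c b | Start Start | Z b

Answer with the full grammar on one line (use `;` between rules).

Start -> f a Start1 | c Y Start1 | f Z Start1 | Y Start Start1; Y -> f f | Z Start | b | b a Start; Z -> a Z1 | c b Z1 | Start Start Z1; Start1 -> c c Start1 | epsilon; Z1 -> b Z1 | epsilon

Left recursion appears on Start, Z.
For Start: α = {c c}, β = {f a, c Y, f Z, Y Start}. Rewrite as Start → β Start1 and Start1 → α Start1 | ε.
For Z: α = {b}, β = {a, c b, Start Start}. Rewrite as Z → β Z1 and Z1 → α Z1 | ε.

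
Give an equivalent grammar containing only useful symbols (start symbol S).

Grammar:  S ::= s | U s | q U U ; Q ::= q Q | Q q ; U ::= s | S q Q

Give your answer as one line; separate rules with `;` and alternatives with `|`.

S ::= s | U s | q U U; U ::= s

Generating nonterminals: {S, U}.
Reachable from S after that: {S, U}.
Removed useless symbols: {Q} and every production mentioning them.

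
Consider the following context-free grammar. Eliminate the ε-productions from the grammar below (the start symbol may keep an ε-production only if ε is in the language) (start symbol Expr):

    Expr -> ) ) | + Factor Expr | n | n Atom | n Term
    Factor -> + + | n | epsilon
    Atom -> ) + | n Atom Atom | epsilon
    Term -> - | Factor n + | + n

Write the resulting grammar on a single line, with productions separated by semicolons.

Nullable nonterminals: {Atom, Factor}.
ε ∉ L(G), so no ε-production is kept.
Expand every rule over subsets of its nullable positions: Expr → + Factor Expr gives + Factor Expr | + Expr. Atom → n Atom Atom gives n Atom Atom | n Atom | n. Term → Factor n + gives Factor n + | n +.

Expr -> ) ) | + Factor Expr | + Expr | n | n Atom | n Term; Factor -> + + | n; Atom -> ) + | n Atom Atom | n Atom | n; Term -> - | Factor n + | n + | + n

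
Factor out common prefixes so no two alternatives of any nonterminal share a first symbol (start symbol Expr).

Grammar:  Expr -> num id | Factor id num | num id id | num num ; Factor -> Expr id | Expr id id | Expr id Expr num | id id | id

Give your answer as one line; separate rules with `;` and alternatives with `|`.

Expr has alternatives sharing prefix 'num': factor to Expr → num Expr1 with Expr1 → id | id id | num.
Factor has alternatives sharing prefix 'Expr id': factor to Factor → Expr id Factor1 with Factor1 → ε | id | Expr num.
Factor has alternatives sharing prefix 'id': factor to Factor → id Factor2 with Factor2 → id | ε.
Expr1 has alternatives sharing prefix 'id': factor to Expr1 → id Expr11 with Expr11 → ε | id.

Expr -> Factor id num | num Expr1; Factor -> Expr id Factor1 | id Factor2; Expr1 -> num | id Expr11; Factor1 -> ε | id | Expr num; Factor2 -> id | ε; Expr11 -> ε | id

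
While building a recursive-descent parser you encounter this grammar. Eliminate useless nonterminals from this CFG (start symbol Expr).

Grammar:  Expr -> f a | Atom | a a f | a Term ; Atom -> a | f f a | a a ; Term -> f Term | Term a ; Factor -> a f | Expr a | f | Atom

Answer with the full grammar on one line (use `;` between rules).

Generating nonterminals: {Atom, Expr, Factor}.
Reachable from Expr after that: {Atom, Expr}.
Removed useless symbols: {Factor, Term} and every production mentioning them.

Expr -> f a | Atom | a a f; Atom -> a | f f a | a a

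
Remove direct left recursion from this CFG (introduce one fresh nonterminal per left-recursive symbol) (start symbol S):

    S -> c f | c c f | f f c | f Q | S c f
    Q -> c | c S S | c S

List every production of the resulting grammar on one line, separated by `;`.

S is directly left-recursive.
For S: α = {c f}, β = {c f, c c f, f f c, f Q}. Rewrite as S → β S' and S' → α S' | ε.

S -> c f S' | c c f S' | f f c S' | f Q S'; Q -> c | c S S | c S; S' -> c f S' | epsilon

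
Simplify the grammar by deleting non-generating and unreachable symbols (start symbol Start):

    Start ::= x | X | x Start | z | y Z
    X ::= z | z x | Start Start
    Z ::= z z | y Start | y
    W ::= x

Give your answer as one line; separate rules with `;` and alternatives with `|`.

Generating nonterminals: {Start, W, X, Z}.
Reachable from Start after that: {Start, X, Z}.
Removed useless symbols: {W} and every production mentioning them.

Start ::= x | X | x Start | z | y Z; X ::= z | z x | Start Start; Z ::= z z | y Start | y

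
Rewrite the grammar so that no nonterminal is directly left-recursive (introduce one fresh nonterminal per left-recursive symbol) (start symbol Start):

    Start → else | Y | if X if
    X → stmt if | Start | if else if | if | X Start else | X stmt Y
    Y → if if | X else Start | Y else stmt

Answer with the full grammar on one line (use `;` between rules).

Start → else | Y | if X if; X → stmt if X1 | Start X1 | if else if X1 | if X1; Y → if if Y1 | X else Start Y1; X1 → Start else X1 | stmt Y X1 | ε; Y1 → else stmt Y1 | ε

X, Y are directly left-recursive.
For X: α = {Start else, stmt Y}, β = {stmt if, Start, if else if, if}. Rewrite as X → β X1 and X1 → α X1 | ε.
For Y: α = {else stmt}, β = {if if, X else Start}. Rewrite as Y → β Y1 and Y1 → α Y1 | ε.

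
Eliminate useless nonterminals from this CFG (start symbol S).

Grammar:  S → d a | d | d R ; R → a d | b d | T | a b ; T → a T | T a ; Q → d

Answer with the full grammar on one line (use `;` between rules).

Generating nonterminals: {Q, R, S}.
Reachable from S after that: {R, S}.
Removed useless symbols: {Q, T} and every production mentioning them.

S → d a | d | d R; R → a d | b d | a b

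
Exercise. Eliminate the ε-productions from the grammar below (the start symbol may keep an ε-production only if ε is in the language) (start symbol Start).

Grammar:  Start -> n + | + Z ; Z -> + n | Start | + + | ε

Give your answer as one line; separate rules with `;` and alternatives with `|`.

Nullable set = {Z}.
ε ∉ L(G), so no ε-production is kept.
Add the nullable-subset variants: Start → + Z gives + Z | +.

Start -> n + | + Z | +; Z -> + n | Start | + +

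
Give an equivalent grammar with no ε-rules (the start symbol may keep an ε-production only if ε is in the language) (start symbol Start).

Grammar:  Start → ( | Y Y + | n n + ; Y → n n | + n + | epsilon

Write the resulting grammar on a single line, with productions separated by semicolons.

Start → ( | Y Y + | Y + | + | n n +; Y → n n | + n +

Nullable set = {Y}.
ε ∉ L(G), so no ε-production is kept.
For each production, add variants omitting each subset of nullable occurrences: Start → Y Y + gives Y Y + | Y + | +.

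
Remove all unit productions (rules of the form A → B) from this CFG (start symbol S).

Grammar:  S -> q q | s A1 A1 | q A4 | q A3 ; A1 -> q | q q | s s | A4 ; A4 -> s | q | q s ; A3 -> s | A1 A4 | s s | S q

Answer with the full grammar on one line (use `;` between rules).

Unit pairs: A1 ⇒* {A4}.
For every A with A ⇒* B via unit rules, add B's non-unit alternatives to A; then delete every rule of the form X → Y.

S -> q q | s A1 A1 | q A4 | q A3; A1 -> s | q | q s | q q | s s; A4 -> s | q | q s; A3 -> s | A1 A4 | s s | S q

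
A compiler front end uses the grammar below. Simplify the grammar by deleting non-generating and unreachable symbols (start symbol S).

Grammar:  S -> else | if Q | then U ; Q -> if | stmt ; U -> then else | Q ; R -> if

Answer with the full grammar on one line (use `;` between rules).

Generating nonterminals: {Q, R, S, U}.
Reachable from S after that: {Q, S, U}.
Removed useless symbols: {R} and every production mentioning them.

S -> else | if Q | then U; Q -> if | stmt; U -> then else | Q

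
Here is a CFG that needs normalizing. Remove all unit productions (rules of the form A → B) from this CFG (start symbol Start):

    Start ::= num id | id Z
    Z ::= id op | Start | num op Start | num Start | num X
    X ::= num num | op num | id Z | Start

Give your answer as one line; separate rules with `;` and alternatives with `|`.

Unit pairs: X ⇒* {Start}; Z ⇒* {Start}.
For every A with A ⇒* B via unit rules, add B's non-unit alternatives to A; then delete every rule of the form X → Y.

Start ::= num id | id Z; Z ::= id op | num op Start | num Start | num X | num id | id Z; X ::= num id | id Z | num num | op num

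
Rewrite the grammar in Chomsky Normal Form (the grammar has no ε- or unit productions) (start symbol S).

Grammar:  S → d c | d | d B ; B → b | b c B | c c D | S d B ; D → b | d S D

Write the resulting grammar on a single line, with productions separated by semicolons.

Introduce a nonterminal for each terminal appearing in a rule of length ≥ 2: X1 → d, X2 → c, X3 → b.
Binarize each right-hand side of length ≥ 3 by chaining fresh nonterminals (Y1, Y2, …): affected rules were B → X3 X2 B; B → X2 X2 D; B → S X1 B; D → X1 S D.

S → X1 X2 | d | X1 B; B → b | X3 Y1 | X2 Y2 | S Y3; D → b | X1 Y4; X1 → d; X2 → c; X3 → b; Y1 → X2 B; Y2 → X2 D; Y3 → X1 B; Y4 → S D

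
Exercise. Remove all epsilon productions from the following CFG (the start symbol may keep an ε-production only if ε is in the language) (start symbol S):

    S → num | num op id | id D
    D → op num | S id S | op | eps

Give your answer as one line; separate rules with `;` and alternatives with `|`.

S → num | num op id | id D | id; D → op num | S id S | op

The nullable symbols are {D}.
ε ∉ L(G), so no ε-production is kept.
Expand every rule over subsets of its nullable positions: S → id D gives id D | id.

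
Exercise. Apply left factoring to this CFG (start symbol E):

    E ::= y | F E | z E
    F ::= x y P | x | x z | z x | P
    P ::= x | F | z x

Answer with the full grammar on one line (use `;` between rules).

E ::= y | F E | z E; F ::= z x | P | x F'; P ::= x | F | z x; F' ::= y P | epsilon | z

F has alternatives sharing prefix 'x': factor to F → x F' with F' → y P | ε | z.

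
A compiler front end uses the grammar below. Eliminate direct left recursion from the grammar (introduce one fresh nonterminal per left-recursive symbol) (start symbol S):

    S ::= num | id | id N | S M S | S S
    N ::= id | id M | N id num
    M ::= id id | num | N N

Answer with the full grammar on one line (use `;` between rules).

S ::= num S' | id S' | id N S'; N ::= id N' | id M N'; M ::= id id | num | N N; S' ::= M S S' | S S' | eps; N' ::= id num N' | eps

S, N are directly left-recursive.
For S: α = {M S, S}, β = {num, id, id N}. Rewrite as S → β S' and S' → α S' | ε.
For N: α = {id num}, β = {id, id M}. Rewrite as N → β N' and N' → α N' | ε.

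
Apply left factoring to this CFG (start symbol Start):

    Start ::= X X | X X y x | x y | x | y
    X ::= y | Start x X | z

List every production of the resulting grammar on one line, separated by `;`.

Start has alternatives sharing prefix 'X X': factor to Start → X X Start1 with Start1 → ε | y x.
Start has alternatives sharing prefix 'x': factor to Start → x Start2 with Start2 → y | ε.

Start ::= y | X X Start1 | x Start2; X ::= y | Start x X | z; Start1 ::= ε | y x; Start2 ::= y | ε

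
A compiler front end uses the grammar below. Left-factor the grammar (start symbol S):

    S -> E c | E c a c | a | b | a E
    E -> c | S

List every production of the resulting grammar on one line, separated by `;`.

S has alternatives sharing prefix 'E c': factor to S → E c S' with S' → ε | a c.
S has alternatives sharing prefix 'a': factor to S → a S'' with S'' → ε | E.

S -> b | E c S' | a S''; E -> c | S; S' -> ε | a c; S'' -> ε | E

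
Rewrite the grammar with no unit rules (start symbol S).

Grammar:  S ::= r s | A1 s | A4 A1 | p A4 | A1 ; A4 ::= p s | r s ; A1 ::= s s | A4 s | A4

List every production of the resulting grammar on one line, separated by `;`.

S ::= p s | r s | s s | A4 s | A1 s | A4 A1 | p A4; A4 ::= p s | r s; A1 ::= p s | r s | s s | A4 s

Unit pairs: A1 ⇒* {A4}; S ⇒* {A1, A4}.
Replace each nonterminal's rules with the union of the non-unit rules of every nonterminal it unit-derives.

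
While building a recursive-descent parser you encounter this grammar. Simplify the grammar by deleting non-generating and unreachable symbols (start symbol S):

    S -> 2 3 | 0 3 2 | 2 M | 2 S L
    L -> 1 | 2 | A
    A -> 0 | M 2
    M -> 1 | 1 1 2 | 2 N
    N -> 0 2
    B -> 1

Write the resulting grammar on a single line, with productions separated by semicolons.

Generating nonterminals: {A, B, L, M, N, S}.
Reachable from S after that: {A, L, M, N, S}.
Removed useless symbols: {B} and every production mentioning them.

S -> 2 3 | 0 3 2 | 2 M | 2 S L; L -> 1 | 2 | A; A -> 0 | M 2; M -> 1 | 1 1 2 | 2 N; N -> 0 2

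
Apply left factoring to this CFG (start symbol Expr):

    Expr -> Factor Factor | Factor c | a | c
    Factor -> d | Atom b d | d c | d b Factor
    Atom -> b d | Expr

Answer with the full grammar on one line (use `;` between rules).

Expr -> a | c | Factor Expr1; Factor -> Atom b d | d Factor1; Atom -> b d | Expr; Expr1 -> Factor | c; Factor1 -> ε | c | b Factor

Expr has alternatives sharing prefix 'Factor': factor to Expr → Factor Expr1 with Expr1 → Factor | c.
Factor has alternatives sharing prefix 'd': factor to Factor → d Factor1 with Factor1 → ε | c | b Factor.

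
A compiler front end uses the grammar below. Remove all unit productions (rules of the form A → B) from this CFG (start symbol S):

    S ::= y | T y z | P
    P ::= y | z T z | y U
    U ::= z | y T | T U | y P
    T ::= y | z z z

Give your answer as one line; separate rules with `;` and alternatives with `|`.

S ::= y | T y z | z T z | y U; P ::= y | z T z | y U; U ::= z | y T | T U | y P; T ::= y | z z z

Unit pairs: S ⇒* {P}.
Replace each nonterminal's rules with the union of the non-unit rules of every nonterminal it unit-derives.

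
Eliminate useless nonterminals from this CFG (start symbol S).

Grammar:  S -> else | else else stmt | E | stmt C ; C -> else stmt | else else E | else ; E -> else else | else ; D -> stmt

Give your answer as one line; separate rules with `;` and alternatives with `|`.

Generating nonterminals: {C, D, E, S}.
Reachable from S after that: {C, E, S}.
Removed useless symbols: {D} and every production mentioning them.

S -> else | else else stmt | E | stmt C; C -> else stmt | else else E | else; E -> else else | else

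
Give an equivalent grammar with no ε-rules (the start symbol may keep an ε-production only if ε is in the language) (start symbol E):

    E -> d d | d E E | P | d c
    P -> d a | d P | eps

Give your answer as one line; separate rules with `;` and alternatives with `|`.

Nullable nonterminals: {E, P}.
ε ∈ L(G) since E is nullable, so keep E → ε.
For each production, add variants omitting each subset of nullable occurrences: E → d E E gives d E E | d E | d. P → d P gives d P | d.

E -> d d | d E E | d E | d | P | d c | eps; P -> d a | d P | d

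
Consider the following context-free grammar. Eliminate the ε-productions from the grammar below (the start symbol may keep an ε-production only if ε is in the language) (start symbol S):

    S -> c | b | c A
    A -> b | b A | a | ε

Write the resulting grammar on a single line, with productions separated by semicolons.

S -> c | b | c A; A -> b | b A | a

Nullable set = {A}.
ε ∉ L(G), so no ε-production is kept.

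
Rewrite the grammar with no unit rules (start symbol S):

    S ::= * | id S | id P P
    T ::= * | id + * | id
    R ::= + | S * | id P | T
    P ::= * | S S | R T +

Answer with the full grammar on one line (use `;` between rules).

S ::= * | id S | id P P; T ::= * | id + * | id; R ::= + | S * | id P | * | id + * | id; P ::= * | S S | R T +

Unit pairs: R ⇒* {T}.
For every A with A ⇒* B via unit rules, add B's non-unit alternatives to A; then delete every rule of the form X → Y.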